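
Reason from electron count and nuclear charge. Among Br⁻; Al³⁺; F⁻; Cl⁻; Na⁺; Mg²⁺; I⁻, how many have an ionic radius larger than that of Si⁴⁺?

Electron counts and nuclear charges: Si⁴⁺: 10 e⁻, Z=14, Al³⁺: 10 e⁻, Z=13, Mg²⁺: 10 e⁻, Z=12, Na⁺: 10 e⁻, Z=11, F⁻: 10 e⁻, Z=9, Cl⁻: 18 e⁻, Z=17, Br⁻: 36 e⁻, Z=35, I⁻: 54 e⁻, Z=53. Si⁴⁺ < Al³⁺ (both 10 e⁻, Z=14>13); Al³⁺ < Mg²⁺ (isoelectronic, higher Z=13 is smaller); Mg²⁺ < Na⁺ (both 10 e⁻, Z=12>11); Na⁺ < F⁻ (isoelectronic, higher Z=11 is smaller); F⁻ < Cl⁻ (same group, period 2 vs 3); Cl⁻ < Br⁻ (same group, period 3 vs 4); Br⁻ < I⁻ (same group, period 4 vs 5).
Relative to Si⁴⁺, the ions that are larger are Al³⁺, Mg²⁺, Na⁺, F⁻, Cl⁻, Br⁻, I⁻. Count: 7.

7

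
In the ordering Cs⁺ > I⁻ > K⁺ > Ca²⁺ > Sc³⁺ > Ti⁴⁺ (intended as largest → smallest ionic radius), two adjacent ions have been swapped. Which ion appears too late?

Check each adjacent pair. Cs⁺ and I⁻ are reversed: Cs⁺ and I⁻ share 54 electrons; the higher nuclear charge on Cs (Z=55) contracts it more, so Cs⁺ < I⁻. No other neighbouring pair contradicts the periodic trends, so I⁻ is the ion listed too late.

I⁻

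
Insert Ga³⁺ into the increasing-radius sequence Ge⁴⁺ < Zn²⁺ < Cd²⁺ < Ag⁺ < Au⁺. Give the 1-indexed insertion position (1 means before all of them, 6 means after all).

Electron counts and nuclear charges: Ge⁴⁺: 28 e⁻, Z=32, Ga³⁺: 28 e⁻, Z=31, Zn²⁺: 28 e⁻, Z=30, Cd²⁺: 46 e⁻, Z=48, Ag⁺: 46 e⁻, Z=47, Au⁺: 78 e⁻, Z=79. Ge⁴⁺ < Ga³⁺ (isoelectronic, higher Z=32 is smaller); Ga³⁺ < Zn²⁺ (both 28 e⁻, Z=31>30); Zn²⁺ < Cd²⁺ (same group, 1 shell fewer); Cd²⁺ < Ag⁺ (isoelectronic, higher Z=48 is smaller); Ag⁺ < Au⁺ (same group, period 5 vs 6).
Merged order: Ge⁴⁺ < Ga³⁺ < Zn²⁺ < Cd²⁺ < Ag⁺ < Au⁺ — Ga³⁺ is number 2.

2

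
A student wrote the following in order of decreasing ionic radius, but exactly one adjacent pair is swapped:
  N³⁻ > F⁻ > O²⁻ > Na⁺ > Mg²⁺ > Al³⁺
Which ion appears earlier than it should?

Scanning neighbour by neighbour, only F⁻/O²⁻ violates a trend: they are isoelectronic (10 e⁻) and F has more protons than O (9 vs 8), making F⁻ smaller. That makes F⁻ the one sitting a position early relative to where it belongs.

F⁻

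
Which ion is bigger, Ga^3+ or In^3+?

These ions sit in one column with identical charge. Each step down the periodic table adds a principal shell, increasing the radius.

In^3+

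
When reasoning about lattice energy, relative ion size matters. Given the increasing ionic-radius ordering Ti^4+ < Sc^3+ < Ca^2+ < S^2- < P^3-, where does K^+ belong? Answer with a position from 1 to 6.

Isoelectronic series (18 e⁻ each). Size is set by nuclear charge: more protons means a smaller ion. Ti^4+ (Z=22), Sc^3+ (Z=21), Ca^2+ (Z=20), K^+ (Z=19), S^2- (Z=16), P^3- (Z=15).
The complete sequence is Ti^4+ < Sc^3+ < Ca^2+ < K^+ < S^2- < P^3-. K^+ sits at position 4.

4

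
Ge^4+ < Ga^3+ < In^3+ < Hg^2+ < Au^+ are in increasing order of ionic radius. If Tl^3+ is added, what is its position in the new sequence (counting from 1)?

4

Work out protons and electrons: Ge^4+: 28 e⁻, Z=32, Ga^3+: 28 e⁻, Z=31, In^3+: 46 e⁻, Z=49, Tl^3+: 78 e⁻, Z=81, Hg^2+: 78 e⁻, Z=80, Au^+: 78 e⁻, Z=79. Ge^4+ < Ga^3+ (both 28 e⁻, Z=32>31); Ga^3+ < In^3+ (same group, period 4 vs 5); In^3+ < Tl^3+ (same group, 1 shell fewer); Tl^3+ < Hg^2+ (isoelectronic, higher Z=81 is smaller); Hg^2+ < Au^+ (isoelectronic, higher Z=80 is smaller).
The complete sequence is Ge^4+ < Ga^3+ < In^3+ < Tl^3+ < Hg^2+ < Au^+. Tl^3+ sits at position 4.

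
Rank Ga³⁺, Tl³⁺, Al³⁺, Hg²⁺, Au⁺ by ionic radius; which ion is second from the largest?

Hg²⁺

Tabulating Z and e⁻: Al³⁺ has 10 e⁻ (Z=13), Ga³⁺ has 28 e⁻ (Z=31), Tl³⁺ has 78 e⁻ (Z=81), Hg²⁺ has 78 e⁻ (Z=80), Au⁺ has 78 e⁻ (Z=79). Al³⁺ < Ga³⁺ (same group, 1 shell fewer); Ga³⁺ < Tl³⁺ (same group, period 4 vs 6); Tl³⁺ < Hg²⁺ (isoelectronic, higher Z=81 is smaller); Hg²⁺ < Au⁺ (both 78 e⁻, Z=80>79).
So the order is Al³⁺ < Ga³⁺ < Tl³⁺ < Hg²⁺ < Au⁺; the 2nd-largest ion is Hg²⁺.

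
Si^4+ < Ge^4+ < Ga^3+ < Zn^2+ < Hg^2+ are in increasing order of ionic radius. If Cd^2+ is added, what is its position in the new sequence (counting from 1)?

Work out protons and electrons: Si^4+ (Z=14, 10 e⁻), Ge^4+ (Z=32, 28 e⁻), Ga^3+ (Z=31, 28 e⁻), Zn^2+ (Z=30, 28 e⁻), Cd^2+ (Z=48, 46 e⁻), Hg^2+ (Z=80, 78 e⁻). Si^4+ < Ge^4+ (same group, period 3 vs 4); Ge^4+ < Ga^3+ (both 28 e⁻, Z=32>31); Ga^3+ < Zn^2+ (isoelectronic, higher Z=31 is smaller); Zn^2+ < Cd^2+ (same group, period 4 vs 5); Cd^2+ < Hg^2+ (same group, 1 shell fewer).
Merged order: Si^4+ < Ge^4+ < Ga^3+ < Zn^2+ < Cd^2+ < Hg^2+ — Cd^2+ is number 5.

5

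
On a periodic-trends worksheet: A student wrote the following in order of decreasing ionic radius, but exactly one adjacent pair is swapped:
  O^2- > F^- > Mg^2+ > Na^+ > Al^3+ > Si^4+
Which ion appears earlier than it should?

Mg^2+

Compare adjacent ions: both have 10 electrons but Z(Mg)=12 > Z(Na)=11, so Mg^2+ should be the smaller of the two — yet in this decreasing list Mg^2+ sits before Na^+. Nothing else is reversed, so Mg^2+ should move one place to the right.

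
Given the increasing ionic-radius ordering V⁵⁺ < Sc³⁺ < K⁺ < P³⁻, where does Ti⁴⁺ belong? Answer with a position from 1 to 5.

2

All of these have 18 electrons (isoelectronic). With the same electron cloud, the ion with the most protons pulls it in tightest. Nuclear charges: V⁵⁺ (Z=23), Ti⁴⁺ (Z=22), Sc³⁺ (Z=21), K⁺ (Z=19), P³⁻ (Z=15). Highest Z is smallest.
Putting Ti⁴⁺ in gives V⁵⁺ < Ti⁴⁺ < Sc³⁺ < K⁺ < P³⁻; it lands at slot 2.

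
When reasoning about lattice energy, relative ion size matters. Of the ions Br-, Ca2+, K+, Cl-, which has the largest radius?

Electron counts and nuclear charges: Ca2+ has 18 e⁻ (Z=20), K+ has 18 e⁻ (Z=19), Cl- has 18 e⁻ (Z=17), Br- has 36 e⁻ (Z=35). Ca2+ < K+ (isoelectronic, higher Z=20 is smaller); K+ < Cl- (both 18 e⁻, Z=19>17); Cl- < Br- (same group, 1 shell fewer).

Br-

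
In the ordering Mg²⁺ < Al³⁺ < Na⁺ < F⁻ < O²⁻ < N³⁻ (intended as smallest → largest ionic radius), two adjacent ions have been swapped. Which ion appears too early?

The pair Mg²⁺, Al³⁺ is the wrong way round — Al³⁺ and Mg²⁺ share 10 electrons; the higher nuclear charge on Al (Z=13) contracts it more, so Al³⁺ < Mg²⁺. All other adjacent pairs agree with periodic trends, so Mg²⁺ is the misplaced ion.

Mg²⁺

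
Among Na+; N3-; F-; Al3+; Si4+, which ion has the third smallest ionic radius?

These species are isoelectronic with 10 electrons. The only difference is the number of protons: Si4+ (Z=14), Al3+ (Z=13), Na+ (Z=11), F- (Z=9), N3- (Z=7). The strongest nuclear pull (Si4+) gives the smallest ion.
Ordering: Si4+ < Al3+ < Na+ < F- < N3-. The third smallest is Na+.

Na+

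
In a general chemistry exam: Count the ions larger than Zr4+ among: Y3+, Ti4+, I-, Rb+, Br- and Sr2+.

5

Tabulating Z and e⁻: Ti4+ has 18 e⁻ (Z=22), Zr4+ has 36 e⁻ (Z=40), Y3+ has 36 e⁻ (Z=39), Sr2+ has 36 e⁻ (Z=38), Rb+ has 36 e⁻ (Z=37), Br- has 36 e⁻ (Z=35), I- has 54 e⁻ (Z=53). Ti4+ < Zr4+ (same group, 1 shell fewer); Zr4+ < Y3+ (both 36 e⁻, Z=40>39); Y3+ < Sr2+ (both 36 e⁻, Z=39>38); Sr2+ < Rb+ (isoelectronic, higher Z=38 is smaller); Rb+ < Br- (isoelectronic, higher Z=37 is smaller); Br- < I- (same group, period 4 vs 5).
Placing each against Zr4+: smaller — Ti4+; larger — Y3+, Sr2+, Rb+, Br-, I-. That's 5.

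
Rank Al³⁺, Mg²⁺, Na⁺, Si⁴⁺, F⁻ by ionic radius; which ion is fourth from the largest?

Al³⁺

All of these have 10 electrons (isoelectronic). With the same electron cloud, the ion with the most protons pulls it in tightest. Nuclear charges: Si⁴⁺ (Z=14), Al³⁺ (Z=13), Mg²⁺ (Z=12), Na⁺ (Z=11), F⁻ (Z=9). Highest Z is smallest.
Ordering: Si⁴⁺ < Al³⁺ < Mg²⁺ < Na⁺ < F⁻. The fourth largest is Al³⁺.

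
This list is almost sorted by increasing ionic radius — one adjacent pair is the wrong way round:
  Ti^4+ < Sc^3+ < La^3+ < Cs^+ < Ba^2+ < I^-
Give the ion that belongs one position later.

Cs^+

The pair Cs^+, Ba^2+ is the wrong way round — both have 54 electrons but Z(Ba)=56 > Z(Cs)=55, so Ba^2+ should be the smaller of the two. All other adjacent pairs agree with periodic trends, so Cs^+ is the misplaced ion.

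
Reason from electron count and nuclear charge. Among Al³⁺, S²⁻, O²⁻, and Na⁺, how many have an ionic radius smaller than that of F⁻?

Electron counts and nuclear charges: Al³⁺ has 10 e⁻ (Z=13), Na⁺ has 10 e⁻ (Z=11), F⁻ has 10 e⁻ (Z=9), O²⁻ has 10 e⁻ (Z=8), S²⁻ has 18 e⁻ (Z=16). Al³⁺ < Na⁺ (both 10 e⁻, Z=13>11); Na⁺ < F⁻ (both 10 e⁻, Z=11>9); F⁻ < O²⁻ (both 10 e⁻, Z=9>8); O²⁻ < S²⁻ (same group, 1 shell fewer).
Placing each against F⁻: smaller — Al³⁺, Na⁺; larger — O²⁻, S²⁻. Count: 2.

2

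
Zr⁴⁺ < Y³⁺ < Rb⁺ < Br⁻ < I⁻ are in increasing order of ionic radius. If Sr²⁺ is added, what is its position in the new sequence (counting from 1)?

3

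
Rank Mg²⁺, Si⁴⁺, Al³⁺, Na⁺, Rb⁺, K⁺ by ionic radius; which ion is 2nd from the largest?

Work out protons and electrons: Si⁴⁺ has 10 e⁻ (Z=14), Al³⁺ has 10 e⁻ (Z=13), Mg²⁺ has 10 e⁻ (Z=12), Na⁺ has 10 e⁻ (Z=11), K⁺ has 18 e⁻ (Z=19), Rb⁺ has 36 e⁻ (Z=37). Si⁴⁺ < Al³⁺ (both 10 e⁻, Z=14>13); Al³⁺ < Mg²⁺ (isoelectronic, higher Z=13 is smaller); Mg²⁺ < Na⁺ (isoelectronic, higher Z=12 is smaller); Na⁺ < K⁺ (same group, 1 shell fewer); K⁺ < Rb⁺ (same group, period 4 vs 5).
That gives Si⁴⁺ < Al³⁺ < Mg²⁺ < Na⁺ < K⁺ < Rb⁺. From the largest end, number 2 is K⁺.

K⁺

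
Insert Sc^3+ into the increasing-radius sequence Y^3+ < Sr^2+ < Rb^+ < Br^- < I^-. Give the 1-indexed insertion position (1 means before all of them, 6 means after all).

First list Z and electron count for each: Sc^3+ has 18 e⁻ (Z=21), Y^3+ has 36 e⁻ (Z=39), Sr^2+ has 36 e⁻ (Z=38), Rb^+ has 36 e⁻ (Z=37), Br^- has 36 e⁻ (Z=35), I^- has 54 e⁻ (Z=53). Sc^3+ < Y^3+ (same group, period 4 vs 5); Y^3+ < Sr^2+ (isoelectronic, higher Z=39 is smaller); Sr^2+ < Rb^+ (isoelectronic, higher Z=38 is smaller); Rb^+ < Br^- (isoelectronic, higher Z=37 is smaller); Br^- < I^- (same group, 1 shell fewer).
Merged order: Sc^3+ < Y^3+ < Sr^2+ < Rb^+ < Br^- < I^- — Sc^3+ is number 1.

1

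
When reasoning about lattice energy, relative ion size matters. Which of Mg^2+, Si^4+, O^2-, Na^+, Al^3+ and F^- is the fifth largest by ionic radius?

Each ion has 10 electrons. The ranking follows nuclear charge in reverse — greater Z gives a smaller radius. Si^4+ (Z=14), Al^3+ (Z=13), Mg^2+ (Z=12), Na^+ (Z=11), F^- (Z=9), O^2- (Z=8).
So the order is Si^4+ < Al^3+ < Mg^2+ < Na^+ < F^- < O^2-; the 5th-largest ion is Al^3+.

Al^3+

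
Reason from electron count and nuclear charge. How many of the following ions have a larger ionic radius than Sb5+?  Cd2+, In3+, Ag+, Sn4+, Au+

5

Work out protons and electrons: Sb5+ (Z=51, 46 e⁻), Sn4+ (Z=50, 46 e⁻), In3+ (Z=49, 46 e⁻), Cd2+ (Z=48, 46 e⁻), Ag+ (Z=47, 46 e⁻), Au+ (Z=79, 78 e⁻). Sb5+ < Sn4+ (both 46 e⁻, Z=51>50); Sn4+ < In3+ (both 46 e⁻, Z=50>49); In3+ < Cd2+ (isoelectronic, higher Z=49 is smaller); Cd2+ < Ag+ (isoelectronic, higher Z=48 is smaller); Ag+ < Au+ (same group, period 5 vs 6).
Ordering all of them (including Sb5+) by radius gives Sb5+ < Sn4+ < In3+ < Cd2+ < Ag+ < Au+. So 5 are larger.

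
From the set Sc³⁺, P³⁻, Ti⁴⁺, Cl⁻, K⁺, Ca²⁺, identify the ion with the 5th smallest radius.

Cl⁻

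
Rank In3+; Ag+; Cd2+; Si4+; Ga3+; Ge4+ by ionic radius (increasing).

Tabulating Z and e⁻: Si4+ (Z=14, 10 e⁻), Ge4+ (Z=32, 28 e⁻), Ga3+ (Z=31, 28 e⁻), In3+ (Z=49, 46 e⁻), Cd2+ (Z=48, 46 e⁻), Ag+ (Z=47, 46 e⁻). Si4+ < Ge4+ (same group, period 3 vs 4); Ge4+ < Ga3+ (both 28 e⁻, Z=32>31); Ga3+ < In3+ (same group, 1 shell fewer); In3+ < Cd2+ (both 46 e⁻, Z=49>48); Cd2+ < Ag+ (isoelectronic, higher Z=48 is smaller).

Si4+ < Ge4+ < Ga3+ < In3+ < Cd2+ < Ag+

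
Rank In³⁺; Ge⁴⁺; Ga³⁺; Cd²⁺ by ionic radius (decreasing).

Tabulating Z and e⁻: Ge⁴⁺ (Z=32, 28 e⁻), Ga³⁺ (Z=31, 28 e⁻), In³⁺ (Z=49, 46 e⁻), Cd²⁺ (Z=48, 46 e⁻). Ge⁴⁺ < Ga³⁺ (isoelectronic, higher Z=32 is smaller); Ga³⁺ < In³⁺ (same group, period 4 vs 5); In³⁺ < Cd²⁺ (both 46 e⁻, Z=49>48).

Cd²⁺ > In³⁺ > Ga³⁺ > Ge⁴⁺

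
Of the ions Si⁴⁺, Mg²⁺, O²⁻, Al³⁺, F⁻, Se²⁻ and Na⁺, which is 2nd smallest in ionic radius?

Si⁴⁺: 10 e⁻, Z=14, Al³⁺: 10 e⁻, Z=13, Mg²⁺: 10 e⁻, Z=12, Na⁺: 10 e⁻, Z=11, F⁻: 10 e⁻, Z=9, O²⁻: 10 e⁻, Z=8, Se²⁻: 36 e⁻, Z=34. Si⁴⁺ < Al³⁺ (isoelectronic, higher Z=14 is smaller); Al³⁺ < Mg²⁺ (both 10 e⁻, Z=13>12); Mg²⁺ < Na⁺ (both 10 e⁻, Z=12>11); Na⁺ < F⁻ (both 10 e⁻, Z=11>9); F⁻ < O²⁻ (both 10 e⁻, Z=9>8); O²⁻ < Se²⁻ (same group, 2 shells fewer).
That gives Si⁴⁺ < Al³⁺ < Mg²⁺ < Na⁺ < F⁻ < O²⁻ < Se²⁻. From the smallest end, number 2 is Al³⁺.

Al³⁺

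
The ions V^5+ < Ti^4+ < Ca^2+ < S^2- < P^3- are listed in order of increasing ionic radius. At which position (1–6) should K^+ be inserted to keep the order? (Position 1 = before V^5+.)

4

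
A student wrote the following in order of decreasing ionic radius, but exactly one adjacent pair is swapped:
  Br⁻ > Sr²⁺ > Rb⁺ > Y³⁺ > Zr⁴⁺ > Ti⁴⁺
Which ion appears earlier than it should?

Check each adjacent pair. Sr²⁺ and Rb⁺ are reversed: both have 36 electrons but Z(Sr)=38 > Z(Rb)=37, so Sr²⁺ should be the smaller of the two. No other neighbouring pair contradicts the periodic trends, so Sr²⁺ is the ion listed too early.

Sr²⁺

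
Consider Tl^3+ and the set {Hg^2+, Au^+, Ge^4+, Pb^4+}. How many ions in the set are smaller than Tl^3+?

2

Electron counts and nuclear charges: Ge^4+ (Z=32, 28 e⁻), Pb^4+ (Z=82, 78 e⁻), Tl^3+ (Z=81, 78 e⁻), Hg^2+ (Z=80, 78 e⁻), Au^+ (Z=79, 78 e⁻). Ge^4+ < Pb^4+ (same group, 2 shells fewer); Pb^4+ < Tl^3+ (both 78 e⁻, Z=82>81); Tl^3+ < Hg^2+ (both 78 e⁻, Z=81>80); Hg^2+ < Au^+ (isoelectronic, higher Z=80 is smaller).
Placing each against Tl^3+: smaller — Ge^4+, Pb^4+; larger — Hg^2+, Au^+. That's 2.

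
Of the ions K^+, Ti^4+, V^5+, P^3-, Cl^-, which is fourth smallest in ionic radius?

Cl^-

Each ion has 18 electrons. The ranking follows nuclear charge in reverse — greater Z gives a smaller radius. V^5+ (Z=23), Ti^4+ (Z=22), K^+ (Z=19), Cl^- (Z=17), P^3- (Z=15).
Ordering: V^5+ < Ti^4+ < K^+ < Cl^- < P^3-. The fourth smallest is Cl^-.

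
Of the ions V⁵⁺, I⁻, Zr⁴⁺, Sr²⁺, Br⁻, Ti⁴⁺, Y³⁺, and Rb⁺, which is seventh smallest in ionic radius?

V⁵⁺: 18 e⁻, Z=23, Ti⁴⁺: 18 e⁻, Z=22, Zr⁴⁺: 36 e⁻, Z=40, Y³⁺: 36 e⁻, Z=39, Sr²⁺: 36 e⁻, Z=38, Rb⁺: 36 e⁻, Z=37, Br⁻: 36 e⁻, Z=35, I⁻: 54 e⁻, Z=53. V⁵⁺ < Ti⁴⁺ (isoelectronic, higher Z=23 is smaller); Ti⁴⁺ < Zr⁴⁺ (same group, period 4 vs 5); Zr⁴⁺ < Y³⁺ (both 36 e⁻, Z=40>39); Y³⁺ < Sr²⁺ (both 36 e⁻, Z=39>38); Sr²⁺ < Rb⁺ (both 36 e⁻, Z=38>37); Rb⁺ < Br⁻ (isoelectronic, higher Z=37 is smaller); Br⁻ < I⁻ (same group, 1 shell fewer).
Full ascending order: V⁵⁺ < Ti⁴⁺ < Zr⁴⁺ < Y³⁺ < Sr²⁺ < Rb⁺ < Br⁻ < I⁻. Counting from the smallest, position 7 is Br⁻.

Br⁻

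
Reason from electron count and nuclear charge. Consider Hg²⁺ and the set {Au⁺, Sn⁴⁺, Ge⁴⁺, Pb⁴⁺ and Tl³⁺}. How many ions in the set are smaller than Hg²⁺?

Ge⁴⁺: 28 e⁻, Z=32, Sn⁴⁺: 46 e⁻, Z=50, Pb⁴⁺: 78 e⁻, Z=82, Tl³⁺: 78 e⁻, Z=81, Hg²⁺: 78 e⁻, Z=80, Au⁺: 78 e⁻, Z=79. Ge⁴⁺ < Sn⁴⁺ (same group, period 4 vs 5); Sn⁴⁺ < Pb⁴⁺ (same group, period 5 vs 6); Pb⁴⁺ < Tl³⁺ (both 78 e⁻, Z=82>81); Tl³⁺ < Hg²⁺ (isoelectronic, higher Z=81 is smaller); Hg²⁺ < Au⁺ (both 78 e⁻, Z=80>79).
Ordering all of them (including Hg²⁺) by radius gives Ge⁴⁺ < Sn⁴⁺ < Pb⁴⁺ < Tl³⁺ < Hg²⁺ < Au⁺. So 4 are smaller.

4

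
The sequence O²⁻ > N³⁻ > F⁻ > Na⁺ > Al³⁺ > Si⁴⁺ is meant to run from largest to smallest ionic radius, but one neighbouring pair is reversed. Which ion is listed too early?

O²⁻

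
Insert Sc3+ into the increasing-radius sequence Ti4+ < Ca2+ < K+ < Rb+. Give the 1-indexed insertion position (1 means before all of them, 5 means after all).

2

Ti4+: 18 e⁻, Z=22, Sc3+: 18 e⁻, Z=21, Ca2+: 18 e⁻, Z=20, K+: 18 e⁻, Z=19, Rb+: 36 e⁻, Z=37. Ti4+ < Sc3+ (isoelectronic, higher Z=22 is smaller); Sc3+ < Ca2+ (both 18 e⁻, Z=21>20); Ca2+ < K+ (both 18 e⁻, Z=20>19); K+ < Rb+ (same group, period 4 vs 5).
The complete sequence is Ti4+ < Sc3+ < Ca2+ < K+ < Rb+. Sc3+ sits at position 2.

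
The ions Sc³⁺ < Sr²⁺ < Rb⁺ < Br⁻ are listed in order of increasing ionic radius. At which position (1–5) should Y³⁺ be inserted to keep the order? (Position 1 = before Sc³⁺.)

Tabulating Z and e⁻: Sc³⁺ (Z=21, 18 e⁻), Y³⁺ (Z=39, 36 e⁻), Sr²⁺ (Z=38, 36 e⁻), Rb⁺ (Z=37, 36 e⁻), Br⁻ (Z=35, 36 e⁻). Sc³⁺ < Y³⁺ (same group, period 4 vs 5); Y³⁺ < Sr²⁺ (both 36 e⁻, Z=39>38); Sr²⁺ < Rb⁺ (isoelectronic, higher Z=38 is smaller); Rb⁺ < Br⁻ (isoelectronic, higher Z=37 is smaller).
Merged order: Sc³⁺ < Y³⁺ < Sr²⁺ < Rb⁺ < Br⁻ — Y³⁺ is number 2.

2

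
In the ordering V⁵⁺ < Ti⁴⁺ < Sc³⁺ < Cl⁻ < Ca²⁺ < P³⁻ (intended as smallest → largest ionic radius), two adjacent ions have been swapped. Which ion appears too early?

Cl⁻

Scanning neighbour by neighbour, only Cl⁻/Ca²⁺ violates a trend: Ca²⁺ and Cl⁻ share 18 electrons; the higher nuclear charge on Ca (Z=20) contracts it more, so Ca²⁺ < Cl⁻. That makes Cl⁻ the one sitting a position early relative to where it belongs.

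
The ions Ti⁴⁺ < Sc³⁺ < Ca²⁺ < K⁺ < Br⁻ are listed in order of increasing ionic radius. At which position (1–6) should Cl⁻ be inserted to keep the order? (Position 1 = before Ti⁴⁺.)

First list Z and electron count for each: Ti⁴⁺ (Z=22, 18 e⁻), Sc³⁺ (Z=21, 18 e⁻), Ca²⁺ (Z=20, 18 e⁻), K⁺ (Z=19, 18 e⁻), Cl⁻ (Z=17, 18 e⁻), Br⁻ (Z=35, 36 e⁻). Ti⁴⁺ < Sc³⁺ (isoelectronic, higher Z=22 is smaller); Sc³⁺ < Ca²⁺ (isoelectronic, higher Z=21 is smaller); Ca²⁺ < K⁺ (isoelectronic, higher Z=20 is smaller); K⁺ < Cl⁻ (both 18 e⁻, Z=19>17); Cl⁻ < Br⁻ (same group, 1 shell fewer).
Putting Cl⁻ in gives Ti⁴⁺ < Sc³⁺ < Ca²⁺ < K⁺ < Cl⁻ < Br⁻; it lands at slot 5.

5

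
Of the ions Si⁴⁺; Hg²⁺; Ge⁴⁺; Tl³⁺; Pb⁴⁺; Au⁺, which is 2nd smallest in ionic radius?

Ge⁴⁺

Work out protons and electrons: Si⁴⁺: 10 e⁻, Z=14, Ge⁴⁺: 28 e⁻, Z=32, Pb⁴⁺: 78 e⁻, Z=82, Tl³⁺: 78 e⁻, Z=81, Hg²⁺: 78 e⁻, Z=80, Au⁺: 78 e⁻, Z=79. Si⁴⁺ < Ge⁴⁺ (same group, 1 shell fewer); Ge⁴⁺ < Pb⁴⁺ (same group, period 4 vs 6); Pb⁴⁺ < Tl³⁺ (both 78 e⁻, Z=82>81); Tl³⁺ < Hg²⁺ (isoelectronic, higher Z=81 is smaller); Hg²⁺ < Au⁺ (isoelectronic, higher Z=80 is smaller).
That gives Si⁴⁺ < Ge⁴⁺ < Pb⁴⁺ < Tl³⁺ < Hg²⁺ < Au⁺. From the smallest end, number 2 is Ge⁴⁺.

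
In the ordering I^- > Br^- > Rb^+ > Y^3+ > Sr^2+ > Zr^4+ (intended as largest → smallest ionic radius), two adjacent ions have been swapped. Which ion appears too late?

The pair Y^3+, Sr^2+ is the wrong way round — both have 36 electrons but Z(Y)=39 > Z(Sr)=38, so Y^3+ should be the smaller of the two. All other adjacent pairs agree with periodic trends, so Sr^2+ is the misplaced ion.

Sr^2+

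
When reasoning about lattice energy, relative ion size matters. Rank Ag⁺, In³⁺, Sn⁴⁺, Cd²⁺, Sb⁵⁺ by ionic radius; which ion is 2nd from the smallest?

These species are isoelectronic with 46 electrons. The only difference is the number of protons: Sb⁵⁺ (Z=51), Sn⁴⁺ (Z=50), In³⁺ (Z=49), Cd²⁺ (Z=48), Ag⁺ (Z=47). The strongest nuclear pull (Sb⁵⁺) gives the smallest ion.
So the order is Sb⁵⁺ < Sn⁴⁺ < In³⁺ < Cd²⁺ < Ag⁺; the 2nd-smallest ion is Sn⁴⁺.

Sn⁴⁺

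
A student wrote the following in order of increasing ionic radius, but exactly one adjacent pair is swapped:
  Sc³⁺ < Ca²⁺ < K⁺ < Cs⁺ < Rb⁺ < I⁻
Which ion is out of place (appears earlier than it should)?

Cs⁺

Compare adjacent ions: same group and charge — period 5 sits above period 6, so Rb⁺ is smaller — yet in this increasing list Cs⁺ sits before Rb⁺. Nothing else is reversed, so Cs⁺ should move one place to the right.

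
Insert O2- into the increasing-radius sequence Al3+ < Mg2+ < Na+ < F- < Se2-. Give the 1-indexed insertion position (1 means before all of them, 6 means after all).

5

Work out protons and electrons: Al3+ (Z=13, 10 e⁻), Mg2+ (Z=12, 10 e⁻), Na+ (Z=11, 10 e⁻), F- (Z=9, 10 e⁻), O2- (Z=8, 10 e⁻), Se2- (Z=34, 36 e⁻). Al3+ < Mg2+ (both 10 e⁻, Z=13>12); Mg2+ < Na+ (both 10 e⁻, Z=12>11); Na+ < F- (both 10 e⁻, Z=11>9); F- < O2- (both 10 e⁻, Z=9>8); O2- < Se2- (same group, 2 shells fewer).
Putting O2- in gives Al3+ < Mg2+ < Na+ < F- < O2- < Se2-; it lands at slot 5.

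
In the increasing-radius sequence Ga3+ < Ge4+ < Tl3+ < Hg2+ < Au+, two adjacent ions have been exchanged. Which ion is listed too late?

Ge4+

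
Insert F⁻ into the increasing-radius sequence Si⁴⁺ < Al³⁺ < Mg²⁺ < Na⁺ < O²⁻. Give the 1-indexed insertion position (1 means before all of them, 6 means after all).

5

All of these have 10 electrons (isoelectronic). With the same electron cloud, the ion with the most protons pulls it in tightest. Nuclear charges: Si⁴⁺ (Z=14), Al³⁺ (Z=13), Mg²⁺ (Z=12), Na⁺ (Z=11), F⁻ (Z=9), O²⁻ (Z=8). Highest Z is smallest.
Putting F⁻ in gives Si⁴⁺ < Al³⁺ < Mg²⁺ < Na⁺ < F⁻ < O²⁻; it lands at slot 5.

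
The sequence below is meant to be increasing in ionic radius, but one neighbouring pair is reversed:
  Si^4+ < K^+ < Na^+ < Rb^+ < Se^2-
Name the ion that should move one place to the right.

K^+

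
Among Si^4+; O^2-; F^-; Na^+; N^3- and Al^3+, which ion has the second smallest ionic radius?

Al^3+

All of these have 10 electrons (isoelectronic). With the same electron cloud, the ion with the most protons pulls it in tightest. Nuclear charges: Si^4+ (Z=14), Al^3+ (Z=13), Na^+ (Z=11), F^- (Z=9), O^2- (Z=8), N^3- (Z=7). Highest Z is smallest.
Ordering: Si^4+ < Al^3+ < Na^+ < F^- < O^2- < N^3-. The second smallest is Al^3+.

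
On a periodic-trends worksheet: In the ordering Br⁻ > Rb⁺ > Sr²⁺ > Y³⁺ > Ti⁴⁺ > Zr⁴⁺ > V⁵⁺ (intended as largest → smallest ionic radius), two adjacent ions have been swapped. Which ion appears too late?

Zr⁴⁺

Check each adjacent pair. Ti⁴⁺ and Zr⁴⁺ are reversed: both in group 4 with the same charge; Ti⁴⁺ (period 4) has the smaller radius. No other neighbouring pair contradicts the periodic trends, so Zr⁴⁺ is the ion listed too late.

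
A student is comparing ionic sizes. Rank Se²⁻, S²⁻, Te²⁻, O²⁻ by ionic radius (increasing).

O²⁻ < S²⁻ < Se²⁻ < Te²⁻

These ions sit in one column with identical charge. Each step down the periodic table adds a principal shell, increasing the radius.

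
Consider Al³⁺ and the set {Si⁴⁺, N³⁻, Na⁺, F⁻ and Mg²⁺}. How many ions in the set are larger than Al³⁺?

4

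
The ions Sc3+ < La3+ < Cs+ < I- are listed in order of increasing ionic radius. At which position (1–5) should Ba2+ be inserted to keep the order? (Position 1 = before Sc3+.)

Tabulating Z and e⁻: Sc3+ (Z=21, 18 e⁻), La3+ (Z=57, 54 e⁻), Ba2+ (Z=56, 54 e⁻), Cs+ (Z=55, 54 e⁻), I- (Z=53, 54 e⁻). Sc3+ < La3+ (same group, 2 shells fewer); La3+ < Ba2+ (both 54 e⁻, Z=57>56); Ba2+ < Cs+ (both 54 e⁻, Z=56>55); Cs+ < I- (both 54 e⁻, Z=55>53).
The complete sequence is Sc3+ < La3+ < Ba2+ < Cs+ < I-. Ba2+ sits at position 3.

3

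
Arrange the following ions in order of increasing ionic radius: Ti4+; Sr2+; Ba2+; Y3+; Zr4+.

Ti4+ < Zr4+ < Y3+ < Sr2+ < Ba2+

Work out protons and electrons: Ti4+ (Z=22, 18 e⁻), Zr4+ (Z=40, 36 e⁻), Y3+ (Z=39, 36 e⁻), Sr2+ (Z=38, 36 e⁻), Ba2+ (Z=56, 54 e⁻). Ti4+ < Zr4+ (same group, period 4 vs 5); Zr4+ < Y3+ (isoelectronic, higher Z=40 is smaller); Y3+ < Sr2+ (isoelectronic, higher Z=39 is smaller); Sr2+ < Ba2+ (same group, period 5 vs 6).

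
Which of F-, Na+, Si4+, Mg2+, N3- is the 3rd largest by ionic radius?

Isoelectronic series (10 e⁻ each). Size is set by nuclear charge: more protons means a smaller ion. Si4+ (Z=14), Mg2+ (Z=12), Na+ (Z=11), F- (Z=9), N3- (Z=7).
So the order is Si4+ < Mg2+ < Na+ < F- < N3-; the 3rd-largest ion is Na+.

Na+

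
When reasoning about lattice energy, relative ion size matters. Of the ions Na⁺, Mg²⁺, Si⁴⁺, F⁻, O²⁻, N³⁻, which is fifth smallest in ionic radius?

Each ion has 10 electrons. The ranking follows nuclear charge in reverse — greater Z gives a smaller radius. Si⁴⁺ (Z=14), Mg²⁺ (Z=12), Na⁺ (Z=11), F⁻ (Z=9), O²⁻ (Z=8), N³⁻ (Z=7).
Full ascending order: Si⁴⁺ < Mg²⁺ < Na⁺ < F⁻ < O²⁻ < N³⁻. Counting from the smallest, position 5 is O²⁻.

O²⁻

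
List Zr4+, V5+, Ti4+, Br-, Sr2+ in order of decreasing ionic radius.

Br- > Sr2+ > Zr4+ > Ti4+ > V5+

V5+ (Z=23, 18 e⁻), Ti4+ (Z=22, 18 e⁻), Zr4+ (Z=40, 36 e⁻), Sr2+ (Z=38, 36 e⁻), Br- (Z=35, 36 e⁻). V5+ < Ti4+ (isoelectronic, higher Z=23 is smaller); Ti4+ < Zr4+ (same group, period 4 vs 5); Zr4+ < Sr2+ (isoelectronic, higher Z=40 is smaller); Sr2+ < Br- (both 36 e⁻, Z=38>35).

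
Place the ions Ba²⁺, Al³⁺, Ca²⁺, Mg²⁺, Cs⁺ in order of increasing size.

Work out protons and electrons: Al³⁺: 10 e⁻, Z=13, Mg²⁺: 10 e⁻, Z=12, Ca²⁺: 18 e⁻, Z=20, Ba²⁺: 54 e⁻, Z=56, Cs⁺: 54 e⁻, Z=55. Al³⁺ < Mg²⁺ (isoelectronic, higher Z=13 is smaller); Mg²⁺ < Ca²⁺ (same group, period 3 vs 4); Ca²⁺ < Ba²⁺ (same group, 2 shells fewer); Ba²⁺ < Cs⁺ (isoelectronic, higher Z=56 is smaller).

Al³⁺ < Mg²⁺ < Ca²⁺ < Ba²⁺ < Cs⁺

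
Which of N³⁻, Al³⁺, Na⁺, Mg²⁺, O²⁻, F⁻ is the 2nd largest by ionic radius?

These species are isoelectronic with 10 electrons. The only difference is the number of protons: Al³⁺ (Z=13), Mg²⁺ (Z=12), Na⁺ (Z=11), F⁻ (Z=9), O²⁻ (Z=8), N³⁻ (Z=7). The strongest nuclear pull (Al³⁺) gives the smallest ion.
Ordering: Al³⁺ < Mg²⁺ < Na⁺ < F⁻ < O²⁻ < N³⁻. The 2nd largest is O²⁻.

O²⁻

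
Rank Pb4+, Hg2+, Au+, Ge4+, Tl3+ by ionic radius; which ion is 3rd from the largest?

Ge4+ has 28 e⁻ (Z=32), Pb4+ has 78 e⁻ (Z=82), Tl3+ has 78 e⁻ (Z=81), Hg2+ has 78 e⁻ (Z=80), Au+ has 78 e⁻ (Z=79). Ge4+ < Pb4+ (same group, period 4 vs 6); Pb4+ < Tl3+ (isoelectronic, higher Z=82 is smaller); Tl3+ < Hg2+ (both 78 e⁻, Z=81>80); Hg2+ < Au+ (isoelectronic, higher Z=80 is smaller).
Full ascending order: Ge4+ < Pb4+ < Tl3+ < Hg2+ < Au+. Counting from the largest, position 3 is Tl3+.

Tl3+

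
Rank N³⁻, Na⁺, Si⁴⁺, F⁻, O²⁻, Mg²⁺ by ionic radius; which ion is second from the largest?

O²⁻

Isoelectronic series (10 e⁻ each). Size is set by nuclear charge: more protons means a smaller ion. Si⁴⁺ (Z=14), Mg²⁺ (Z=12), Na⁺ (Z=11), F⁻ (Z=9), O²⁻ (Z=8), N³⁻ (Z=7).
So the order is Si⁴⁺ < Mg²⁺ < Na⁺ < F⁻ < O²⁻ < N³⁻; the 2nd-largest ion is O²⁻.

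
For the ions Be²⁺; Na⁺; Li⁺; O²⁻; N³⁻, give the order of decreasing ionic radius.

First list Z and electron count for each: Be²⁺ (Z=4, 2 e⁻), Li⁺ (Z=3, 2 e⁻), Na⁺ (Z=11, 10 e⁻), O²⁻ (Z=8, 10 e⁻), N³⁻ (Z=7, 10 e⁻). Be²⁺ < Li⁺ (both 2 e⁻, Z=4>3); Li⁺ < Na⁺ (same group, 1 shell fewer); Na⁺ < O²⁻ (both 10 e⁻, Z=11>8); O²⁻ < N³⁻ (both 10 e⁻, Z=8>7).

N³⁻ > O²⁻ > Na⁺ > Li⁺ > Be²⁺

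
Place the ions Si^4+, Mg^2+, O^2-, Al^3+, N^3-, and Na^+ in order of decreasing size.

N^3- > O^2- > Na^+ > Mg^2+ > Al^3+ > Si^4+

Isoelectronic series (10 e⁻ each). Size is set by nuclear charge: more protons means a smaller ion. Si^4+ (Z=14), Al^3+ (Z=13), Mg^2+ (Z=12), Na^+ (Z=11), O^2- (Z=8), N^3- (Z=7).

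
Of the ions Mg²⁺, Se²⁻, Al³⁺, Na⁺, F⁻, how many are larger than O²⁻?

Electron counts and nuclear charges: Al³⁺ (Z=13, 10 e⁻), Mg²⁺ (Z=12, 10 e⁻), Na⁺ (Z=11, 10 e⁻), F⁻ (Z=9, 10 e⁻), O²⁻ (Z=8, 10 e⁻), Se²⁻ (Z=34, 36 e⁻). Al³⁺ < Mg²⁺ (isoelectronic, higher Z=13 is smaller); Mg²⁺ < Na⁺ (both 10 e⁻, Z=12>11); Na⁺ < F⁻ (isoelectronic, higher Z=11 is smaller); F⁻ < O²⁻ (isoelectronic, higher Z=9 is smaller); O²⁻ < Se²⁻ (same group, 2 shells fewer).
Ordering all of them (including O²⁻) by radius gives Al³⁺ < Mg²⁺ < Na⁺ < F⁻ < O²⁻ < Se²⁻. That's 1.

1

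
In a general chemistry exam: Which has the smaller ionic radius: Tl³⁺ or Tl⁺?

Tl³⁺

For a single element, ionic radius drops as positive charge rises — Tl³⁺ < Tl⁺.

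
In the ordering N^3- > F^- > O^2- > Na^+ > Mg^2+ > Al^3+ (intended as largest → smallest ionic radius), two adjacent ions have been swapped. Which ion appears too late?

O^2-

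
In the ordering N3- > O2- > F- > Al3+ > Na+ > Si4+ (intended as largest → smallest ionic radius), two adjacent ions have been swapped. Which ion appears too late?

Na+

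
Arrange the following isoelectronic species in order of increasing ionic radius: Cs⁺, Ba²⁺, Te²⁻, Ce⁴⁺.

All of these have 54 electrons (isoelectronic). With the same electron cloud, the ion with the most protons pulls it in tightest. Nuclear charges: Ce⁴⁺ (Z=58), Ba²⁺ (Z=56), Cs⁺ (Z=55), Te²⁻ (Z=52). Highest Z is smallest.

Ce⁴⁺ < Ba²⁺ < Cs⁺ < Te²⁻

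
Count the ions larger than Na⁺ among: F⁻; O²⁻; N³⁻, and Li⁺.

3

Electron counts and nuclear charges: Li⁺ has 2 e⁻ (Z=3), Na⁺ has 10 e⁻ (Z=11), F⁻ has 10 e⁻ (Z=9), O²⁻ has 10 e⁻ (Z=8), N³⁻ has 10 e⁻ (Z=7). Li⁺ < Na⁺ (same group, period 2 vs 3); Na⁺ < F⁻ (isoelectronic, higher Z=11 is smaller); F⁻ < O²⁻ (isoelectronic, higher Z=9 is smaller); O²⁻ < N³⁻ (isoelectronic, higher Z=8 is smaller).
Placing each against Na⁺: smaller — Li⁺; larger — F⁻, O²⁻, N³⁻. So 3 are larger.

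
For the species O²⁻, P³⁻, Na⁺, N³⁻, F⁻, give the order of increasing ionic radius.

First list Z and electron count for each: Na⁺ has 10 e⁻ (Z=11), F⁻ has 10 e⁻ (Z=9), O²⁻ has 10 e⁻ (Z=8), N³⁻ has 10 e⁻ (Z=7), P³⁻ has 18 e⁻ (Z=15). Na⁺ < F⁻ (isoelectronic, higher Z=11 is smaller); F⁻ < O²⁻ (isoelectronic, higher Z=9 is smaller); O²⁻ < N³⁻ (both 10 e⁻, Z=8>7); N³⁻ < P³⁻ (same group, period 2 vs 3).

Na⁺ < F⁻ < O²⁻ < N³⁻ < P³⁻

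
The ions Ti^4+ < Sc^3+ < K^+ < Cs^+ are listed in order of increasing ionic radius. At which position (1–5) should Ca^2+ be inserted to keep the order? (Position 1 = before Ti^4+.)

3

Work out protons and electrons: Ti^4+: 18 e⁻, Z=22, Sc^3+: 18 e⁻, Z=21, Ca^2+: 18 e⁻, Z=20, K^+: 18 e⁻, Z=19, Cs^+: 54 e⁻, Z=55. Ti^4+ < Sc^3+ (both 18 e⁻, Z=22>21); Sc^3+ < Ca^2+ (both 18 e⁻, Z=21>20); Ca^2+ < K^+ (isoelectronic, higher Z=20 is smaller); K^+ < Cs^+ (same group, 2 shells fewer).
Putting Ca^2+ in gives Ti^4+ < Sc^3+ < Ca^2+ < K^+ < Cs^+; it lands at slot 3.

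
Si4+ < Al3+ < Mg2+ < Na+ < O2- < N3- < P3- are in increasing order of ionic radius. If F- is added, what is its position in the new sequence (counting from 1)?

5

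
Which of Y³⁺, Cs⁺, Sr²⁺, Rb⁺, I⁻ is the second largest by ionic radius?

Tabulating Z and e⁻: Y³⁺ has 36 e⁻ (Z=39), Sr²⁺ has 36 e⁻ (Z=38), Rb⁺ has 36 e⁻ (Z=37), Cs⁺ has 54 e⁻ (Z=55), I⁻ has 54 e⁻ (Z=53). Y³⁺ < Sr²⁺ (isoelectronic, higher Z=39 is smaller); Sr²⁺ < Rb⁺ (isoelectronic, higher Z=38 is smaller); Rb⁺ < Cs⁺ (same group, 1 shell fewer); Cs⁺ < I⁻ (isoelectronic, higher Z=55 is smaller).
Ordering: Y³⁺ < Sr²⁺ < Rb⁺ < Cs⁺ < I⁻. The second largest is Cs⁺.

Cs⁺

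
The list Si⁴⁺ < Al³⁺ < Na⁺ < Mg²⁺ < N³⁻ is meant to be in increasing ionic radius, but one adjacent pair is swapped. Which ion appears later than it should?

Mg²⁺

The pair Na⁺, Mg²⁺ is the wrong way round — both have 10 electrons but Z(Mg)=12 > Z(Na)=11, so Mg²⁺ should be the smaller of the two. All other adjacent pairs agree with periodic trends, so Mg²⁺ is the misplaced ion.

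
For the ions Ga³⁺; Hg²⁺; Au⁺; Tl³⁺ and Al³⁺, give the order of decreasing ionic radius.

Au⁺ > Hg²⁺ > Tl³⁺ > Ga³⁺ > Al³⁺

Work out protons and electrons: Al³⁺ (Z=13, 10 e⁻), Ga³⁺ (Z=31, 28 e⁻), Tl³⁺ (Z=81, 78 e⁻), Hg²⁺ (Z=80, 78 e⁻), Au⁺ (Z=79, 78 e⁻). Al³⁺ < Ga³⁺ (same group, period 3 vs 4); Ga³⁺ < Tl³⁺ (same group, 2 shells fewer); Tl³⁺ < Hg²⁺ (isoelectronic, higher Z=81 is smaller); Hg²⁺ < Au⁺ (isoelectronic, higher Z=80 is smaller).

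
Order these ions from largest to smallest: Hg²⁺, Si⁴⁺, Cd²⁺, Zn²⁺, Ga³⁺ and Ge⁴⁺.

Hg²⁺ > Cd²⁺ > Zn²⁺ > Ga³⁺ > Ge⁴⁺ > Si⁴⁺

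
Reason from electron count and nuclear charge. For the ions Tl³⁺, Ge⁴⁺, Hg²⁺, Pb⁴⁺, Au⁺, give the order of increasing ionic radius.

Ge⁴⁺ has 28 e⁻ (Z=32), Pb⁴⁺ has 78 e⁻ (Z=82), Tl³⁺ has 78 e⁻ (Z=81), Hg²⁺ has 78 e⁻ (Z=80), Au⁺ has 78 e⁻ (Z=79). Ge⁴⁺ < Pb⁴⁺ (same group, 2 shells fewer); Pb⁴⁺ < Tl³⁺ (isoelectronic, higher Z=82 is smaller); Tl³⁺ < Hg²⁺ (both 78 e⁻, Z=81>80); Hg²⁺ < Au⁺ (isoelectronic, higher Z=80 is smaller).

Ge⁴⁺ < Pb⁴⁺ < Tl³⁺ < Hg²⁺ < Au⁺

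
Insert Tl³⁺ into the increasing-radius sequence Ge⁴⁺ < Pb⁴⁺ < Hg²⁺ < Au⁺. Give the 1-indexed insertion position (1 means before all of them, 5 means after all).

Ge⁴⁺ has 28 e⁻ (Z=32), Pb⁴⁺ has 78 e⁻ (Z=82), Tl³⁺ has 78 e⁻ (Z=81), Hg²⁺ has 78 e⁻ (Z=80), Au⁺ has 78 e⁻ (Z=79). Ge⁴⁺ < Pb⁴⁺ (same group, period 4 vs 6); Pb⁴⁺ < Tl³⁺ (isoelectronic, higher Z=82 is smaller); Tl³⁺ < Hg²⁺ (both 78 e⁻, Z=81>80); Hg²⁺ < Au⁺ (both 78 e⁻, Z=80>79).
With Tl³⁺ included the full order is Ge⁴⁺ < Pb⁴⁺ < Tl³⁺ < Hg²⁺ < Au⁺, so it takes position 3.

3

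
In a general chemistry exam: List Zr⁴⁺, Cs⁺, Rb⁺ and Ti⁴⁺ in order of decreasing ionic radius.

Cs⁺ > Rb⁺ > Zr⁴⁺ > Ti⁴⁺

Electron counts and nuclear charges: Ti⁴⁺ (Z=22, 18 e⁻), Zr⁴⁺ (Z=40, 36 e⁻), Rb⁺ (Z=37, 36 e⁻), Cs⁺ (Z=55, 54 e⁻). Ti⁴⁺ < Zr⁴⁺ (same group, 1 shell fewer); Zr⁴⁺ < Rb⁺ (isoelectronic, higher Z=40 is smaller); Rb⁺ < Cs⁺ (same group, period 5 vs 6).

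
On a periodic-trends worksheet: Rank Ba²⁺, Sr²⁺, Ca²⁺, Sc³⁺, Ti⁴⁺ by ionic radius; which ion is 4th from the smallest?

First list Z and electron count for each: Ti⁴⁺ (Z=22, 18 e⁻), Sc³⁺ (Z=21, 18 e⁻), Ca²⁺ (Z=20, 18 e⁻), Sr²⁺ (Z=38, 36 e⁻), Ba²⁺ (Z=56, 54 e⁻). Ti⁴⁺ < Sc³⁺ (both 18 e⁻, Z=22>21); Sc³⁺ < Ca²⁺ (both 18 e⁻, Z=21>20); Ca²⁺ < Sr²⁺ (same group, period 4 vs 5); Sr²⁺ < Ba²⁺ (same group, 1 shell fewer).
That gives Ti⁴⁺ < Sc³⁺ < Ca²⁺ < Sr²⁺ < Ba²⁺. From the smallest end, number 4 is Sr²⁺.

Sr²⁺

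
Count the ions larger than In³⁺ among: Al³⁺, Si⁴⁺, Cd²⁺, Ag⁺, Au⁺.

3

Tabulating Z and e⁻: Si⁴⁺: 10 e⁻, Z=14, Al³⁺: 10 e⁻, Z=13, In³⁺: 46 e⁻, Z=49, Cd²⁺: 46 e⁻, Z=48, Ag⁺: 46 e⁻, Z=47, Au⁺: 78 e⁻, Z=79. Si⁴⁺ < Al³⁺ (isoelectronic, higher Z=14 is smaller); Al³⁺ < In³⁺ (same group, period 3 vs 5); In³⁺ < Cd²⁺ (isoelectronic, higher Z=49 is smaller); Cd²⁺ < Ag⁺ (isoelectronic, higher Z=48 is smaller); Ag⁺ < Au⁺ (same group, period 5 vs 6).
Placing each against In³⁺: smaller — Si⁴⁺, Al³⁺; larger — Cd²⁺, Ag⁺, Au⁺. So 3 are larger.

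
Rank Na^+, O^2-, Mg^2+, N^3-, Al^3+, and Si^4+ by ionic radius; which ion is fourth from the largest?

Isoelectronic series (10 e⁻ each). Size is set by nuclear charge: more protons means a smaller ion. Si^4+ (Z=14), Al^3+ (Z=13), Mg^2+ (Z=12), Na^+ (Z=11), O^2- (Z=8), N^3- (Z=7).
That gives Si^4+ < Al^3+ < Mg^2+ < Na^+ < O^2- < N^3-. From the largest end, number 4 is Mg^2+.

Mg^2+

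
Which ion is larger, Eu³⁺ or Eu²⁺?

Eu²⁺

These are all Eu ions. Removing more electrons (higher positive charge) pulls the remaining electrons in closer, so Eu³⁺ is smallest and Eu²⁺ is largest.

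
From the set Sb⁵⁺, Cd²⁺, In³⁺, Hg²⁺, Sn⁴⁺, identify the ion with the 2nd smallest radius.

Sn⁴⁺

Electron counts and nuclear charges: Sb⁵⁺ has 46 e⁻ (Z=51), Sn⁴⁺ has 46 e⁻ (Z=50), In³⁺ has 46 e⁻ (Z=49), Cd²⁺ has 46 e⁻ (Z=48), Hg²⁺ has 78 e⁻ (Z=80). Sb⁵⁺ < Sn⁴⁺ (isoelectronic, higher Z=51 is smaller); Sn⁴⁺ < In³⁺ (isoelectronic, higher Z=50 is smaller); In³⁺ < Cd²⁺ (isoelectronic, higher Z=49 is smaller); Cd²⁺ < Hg²⁺ (same group, 1 shell fewer).
That gives Sb⁵⁺ < Sn⁴⁺ < In³⁺ < Cd²⁺ < Hg²⁺. From the smallest end, number 2 is Sn⁴⁺.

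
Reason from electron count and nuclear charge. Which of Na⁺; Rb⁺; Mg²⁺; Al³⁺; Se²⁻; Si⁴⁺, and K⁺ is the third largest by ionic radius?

Work out protons and electrons: Si⁴⁺ has 10 e⁻ (Z=14), Al³⁺ has 10 e⁻ (Z=13), Mg²⁺ has 10 e⁻ (Z=12), Na⁺ has 10 e⁻ (Z=11), K⁺ has 18 e⁻ (Z=19), Rb⁺ has 36 e⁻ (Z=37), Se²⁻ has 36 e⁻ (Z=34). Si⁴⁺ < Al³⁺ (isoelectronic, higher Z=14 is smaller); Al³⁺ < Mg²⁺ (both 10 e⁻, Z=13>12); Mg²⁺ < Na⁺ (both 10 e⁻, Z=12>11); Na⁺ < K⁺ (same group, 1 shell fewer); K⁺ < Rb⁺ (same group, period 4 vs 5); Rb⁺ < Se²⁻ (isoelectronic, higher Z=37 is smaller).
So the order is Si⁴⁺ < Al³⁺ < Mg²⁺ < Na⁺ < K⁺ < Rb⁺ < Se²⁻; the 3rd-largest ion is K⁺.

K⁺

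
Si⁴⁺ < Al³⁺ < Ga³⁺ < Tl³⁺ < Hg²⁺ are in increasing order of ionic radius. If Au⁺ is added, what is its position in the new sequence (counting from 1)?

Tabulating Z and e⁻: Si⁴⁺ has 10 e⁻ (Z=14), Al³⁺ has 10 e⁻ (Z=13), Ga³⁺ has 28 e⁻ (Z=31), Tl³⁺ has 78 e⁻ (Z=81), Hg²⁺ has 78 e⁻ (Z=80), Au⁺ has 78 e⁻ (Z=79). Si⁴⁺ < Al³⁺ (both 10 e⁻, Z=14>13); Al³⁺ < Ga³⁺ (same group, 1 shell fewer); Ga³⁺ < Tl³⁺ (same group, 2 shells fewer); Tl³⁺ < Hg²⁺ (isoelectronic, higher Z=81 is smaller); Hg²⁺ < Au⁺ (isoelectronic, higher Z=80 is smaller).
With Au⁺ included the full order is Si⁴⁺ < Al³⁺ < Ga³⁺ < Tl³⁺ < Hg²⁺ < Au⁺, so it takes position 6.

6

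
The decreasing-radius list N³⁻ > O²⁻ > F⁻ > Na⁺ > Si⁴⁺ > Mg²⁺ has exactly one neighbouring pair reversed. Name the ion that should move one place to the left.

Check each adjacent pair. Si⁴⁺ and Mg²⁺ are reversed: both have 10 electrons but Z(Si)=14 > Z(Mg)=12, so Si⁴⁺ should be the smaller of the two. No other neighbouring pair contradicts the periodic trends, so Mg²⁺ is the ion listed too late.

Mg²⁺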